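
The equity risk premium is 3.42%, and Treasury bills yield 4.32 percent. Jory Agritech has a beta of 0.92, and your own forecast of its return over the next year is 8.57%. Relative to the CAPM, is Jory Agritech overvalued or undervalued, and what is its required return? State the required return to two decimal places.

Required return = R_f + β·MRP = 4.32% + 0.92 × 3.42% = 7.47%
Forecast 8.57% > required 7.47% → the stock plots above the SML → undervalued.

Undervalued; required return 7.47%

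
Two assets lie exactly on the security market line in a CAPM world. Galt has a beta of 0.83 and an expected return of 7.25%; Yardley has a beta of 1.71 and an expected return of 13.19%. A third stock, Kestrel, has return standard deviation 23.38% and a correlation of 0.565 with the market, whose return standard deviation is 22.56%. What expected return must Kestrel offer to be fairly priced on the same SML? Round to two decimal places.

MRP = (13.19% − 7.25%) / (1.71 − 0.83) = 6.7500%
R_f = 7.25% − 0.83 × 6.7500% = 1.6475%
β_Kestrel = ρ·σ_i/σ_m = 0.565 × 23.38 / 22.56 = 0.5855
E(R_Kestrel) = R_f + β × MRP = 1.6475% + 0.5855 × 6.7500% = 5.60%

5.60%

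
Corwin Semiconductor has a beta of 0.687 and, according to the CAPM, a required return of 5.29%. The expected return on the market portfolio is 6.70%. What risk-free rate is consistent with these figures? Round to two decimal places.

E(R) = R_f + β(E(R_m) − R_f) = R_f(1 − β) + β·E(R_m)
5.29% = R_f × (1 − 0.687) + 0.687 × 6.70%
5.29% = R_f × 0.313 + 4.60290%
R_f = (5.29% − 4.60290%) / 0.313 = 2.20%

2.20%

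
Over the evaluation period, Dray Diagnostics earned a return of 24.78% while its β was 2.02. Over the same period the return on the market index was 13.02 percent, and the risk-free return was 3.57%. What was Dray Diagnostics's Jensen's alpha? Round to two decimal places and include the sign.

+2.12%

Market excess return = 13.02% − 3.57% = 9.45%
CAPM benchmark = R_f + β(R_m − R_f) = 3.57% + 2.02 × 9.45% = 22.6590%
α = actual − benchmark = 24.78% − 22.6590% = +2.12%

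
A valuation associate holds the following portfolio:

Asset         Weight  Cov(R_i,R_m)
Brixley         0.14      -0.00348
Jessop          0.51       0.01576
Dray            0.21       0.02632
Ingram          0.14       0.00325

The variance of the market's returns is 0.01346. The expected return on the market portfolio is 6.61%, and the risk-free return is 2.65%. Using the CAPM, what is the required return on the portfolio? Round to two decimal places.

β_Brixley = -0.00348 / 0.01346 = -0.2585
β_Jessop = 0.01576 / 0.01346 = 1.1709
β_Dray = 0.02632 / 0.01346 = 1.9554
β_Ingram = 0.00325 / 0.01346 = 0.2415
β_P = Σ w_i β_i = 0.14×-0.2585 + 0.51×1.1709 + 0.21×1.9554 + 0.14×0.2415 = 1.0054
MRP = 6.61% − 2.65% = 3.96%
E(R_P) = R_f + β_P × MRP = 2.65% + 1.0054 × 3.96% = 6.63%

6.63%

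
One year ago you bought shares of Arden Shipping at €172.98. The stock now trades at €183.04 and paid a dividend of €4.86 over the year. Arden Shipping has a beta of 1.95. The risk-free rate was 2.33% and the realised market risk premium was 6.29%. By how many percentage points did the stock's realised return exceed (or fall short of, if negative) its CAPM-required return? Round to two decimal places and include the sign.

-5.97%

Realised HPR = (P1 + D1 − P0) / P0 = (183.04 + 4.86 − 172.98) / 172.98 = 14.92 / 172.98 = 8.6253%
CAPM required = R_f + β·MRP = 2.33% + 1.95 × 6.29% = 14.5955%
α = realised − required = 8.6253% − 14.5955% = -5.97%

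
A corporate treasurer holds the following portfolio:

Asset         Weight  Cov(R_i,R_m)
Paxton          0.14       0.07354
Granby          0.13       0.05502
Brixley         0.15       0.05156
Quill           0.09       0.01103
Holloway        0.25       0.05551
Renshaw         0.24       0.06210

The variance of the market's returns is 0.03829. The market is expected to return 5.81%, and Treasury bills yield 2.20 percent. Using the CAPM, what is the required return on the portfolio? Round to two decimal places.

β_Paxton = 0.07354 / 0.03829 = 1.9206
β_Granby = 0.05502 / 0.03829 = 1.4369
β_Brixley = 0.05156 / 0.03829 = 1.3466
β_Quill = 0.01103 / 0.03829 = 0.2881
β_Holloway = 0.05551 / 0.03829 = 1.4497
β_Renshaw = 0.06210 / 0.03829 = 1.6218
β_P = Σ w_i β_i = 0.14×1.9206 + 0.13×1.4369 + 0.15×1.3466 + 0.09×0.2881 + 0.25×1.4497 + 0.24×1.6218 = 1.4353
MRP = 5.81% − 2.20% = 3.61%
E(R_P) = R_f + β_P × MRP = 2.20% + 1.4353 × 3.61% = 7.38%

7.38%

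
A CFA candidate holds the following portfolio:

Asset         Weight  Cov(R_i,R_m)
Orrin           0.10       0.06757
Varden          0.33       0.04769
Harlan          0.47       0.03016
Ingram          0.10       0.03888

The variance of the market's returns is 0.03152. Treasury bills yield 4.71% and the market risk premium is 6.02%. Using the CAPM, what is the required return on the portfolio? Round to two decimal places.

β_Orrin = 0.06757 / 0.03152 = 2.1437
β_Varden = 0.04769 / 0.03152 = 1.5130
β_Harlan = 0.03016 / 0.03152 = 0.9569
β_Ingram = 0.03888 / 0.03152 = 1.2335
β_P = Σ w_i β_i = 0.10×2.1437 + 0.33×1.5130 + 0.47×0.9569 + 0.10×1.2335 = 1.2868
E(R_P) = R_f + β_P × MRP = 4.71% + 1.2868 × 6.02% = 12.46%

12.46%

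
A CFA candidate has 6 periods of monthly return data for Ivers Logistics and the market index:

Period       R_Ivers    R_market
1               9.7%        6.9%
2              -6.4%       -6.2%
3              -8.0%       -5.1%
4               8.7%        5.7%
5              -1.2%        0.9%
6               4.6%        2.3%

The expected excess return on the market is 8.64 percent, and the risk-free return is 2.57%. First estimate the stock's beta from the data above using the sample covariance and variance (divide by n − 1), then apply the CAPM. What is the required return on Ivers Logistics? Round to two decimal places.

Mean R_i = (9.7 − 6.4 − 8.0 + 8.7 − 1.2 + 4.6) / 6 = 1.2333%
Mean R_m = (6.9 − 6.2 − 5.1 + 5.7 + 0.9 + 2.3) / 6 = 0.7500%
Σ(R_i − R̄_i)(R_m − R̄_m) = 200.9500  ⇒  Cov = 200.9500 / 5 = 40.1900
Σ(R_m − R̄_m)² = 147.2750  ⇒  Var(R_m) = 147.2750 / 5 = 29.4550
β = Cov / Var(R_m) = 40.1900 / 29.4550 = 1.3645
E(R) = R_f + β × MRP = 2.57% + 1.3645 × 8.64% = 14.36%

14.36%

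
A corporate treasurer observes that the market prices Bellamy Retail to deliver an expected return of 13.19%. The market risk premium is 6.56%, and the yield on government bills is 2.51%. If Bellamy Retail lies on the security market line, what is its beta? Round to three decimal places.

1.628

β = (E(R) − R_f) / MRP = (13.19% − 2.51%) / 6.56% = 10.68% / 6.56% = 1.628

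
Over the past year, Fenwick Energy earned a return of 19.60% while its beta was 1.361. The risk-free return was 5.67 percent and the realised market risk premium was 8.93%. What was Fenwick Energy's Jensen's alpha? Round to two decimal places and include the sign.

+1.78%

CAPM benchmark = R_f + β(R_m − R_f) = 5.67% + 1.361 × 8.93% = 17.82373%
α = actual − benchmark = 19.60% − 17.82373% = +1.78%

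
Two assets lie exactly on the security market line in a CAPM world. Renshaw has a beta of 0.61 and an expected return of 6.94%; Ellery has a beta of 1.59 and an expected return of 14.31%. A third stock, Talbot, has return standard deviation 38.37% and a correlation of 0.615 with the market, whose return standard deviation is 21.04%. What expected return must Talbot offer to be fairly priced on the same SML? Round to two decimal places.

10.79%

MRP = (14.31% − 6.94%) / (1.59 − 0.61) = 7.5204%
R_f = 6.94% − 0.61 × 7.5204% = 2.3526%
β_Talbot = ρ·σ_i/σ_m = 0.615 × 38.37 / 21.04 = 1.1216
E(R_Talbot) = R_f + β × MRP = 2.3526% + 1.1216 × 7.5204% = 10.79%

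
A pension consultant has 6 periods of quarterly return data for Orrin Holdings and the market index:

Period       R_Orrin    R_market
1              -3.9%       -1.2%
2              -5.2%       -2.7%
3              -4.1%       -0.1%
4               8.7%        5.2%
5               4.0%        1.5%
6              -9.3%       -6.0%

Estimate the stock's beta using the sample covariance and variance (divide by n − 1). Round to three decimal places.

Mean R_i = (-3.9 − 5.2 − 4.1 + 8.7 + 4.0 − 9.3) / 6 = -1.6333%
Mean R_m = (-1.2 − 2.7 − 0.1 + 5.2 + 1.5 − 6.0) / 6 = -0.5500%
Σ(R_i − R̄_i)(R_m − R̄_m) = 120.7800  ⇒  Cov = 120.7800 / 5 = 24.1560
Σ(R_m − R̄_m)² = 72.2150  ⇒  Var(R_m) = 72.2150 / 5 = 14.4430
β = Cov / Var(R_m) = 24.1560 / 14.4430 = 1.6725

1.673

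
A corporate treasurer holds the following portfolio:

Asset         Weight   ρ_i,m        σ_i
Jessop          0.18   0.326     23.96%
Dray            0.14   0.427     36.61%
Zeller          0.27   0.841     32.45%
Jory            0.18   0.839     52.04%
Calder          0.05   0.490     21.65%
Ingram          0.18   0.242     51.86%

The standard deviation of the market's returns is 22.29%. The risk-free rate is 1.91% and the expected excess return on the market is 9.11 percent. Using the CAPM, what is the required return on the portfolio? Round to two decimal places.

β_Jessop = 0.326 × 23.96% / 22.29% = 0.3504
β_Dray = 0.427 × 36.61% / 22.29% = 0.7013
β_Zeller = 0.841 × 32.45% / 22.29% = 1.2243
β_Jory = 0.839 × 52.04% / 22.29% = 1.9588
β_Calder = 0.490 × 21.65% / 22.29% = 0.4759
β_Ingram = 0.242 × 51.86% / 22.29% = 0.5630
β_P = Σ w_i β_i = 0.18×0.3504 + 0.14×0.7013 + 0.27×1.2243 + 0.18×1.9588 + 0.05×0.4759 + 0.18×0.5630 = 0.9695
E(R_P) = R_f + β_P × MRP = 1.91% + 0.9695 × 9.11% = 10.74%

10.74%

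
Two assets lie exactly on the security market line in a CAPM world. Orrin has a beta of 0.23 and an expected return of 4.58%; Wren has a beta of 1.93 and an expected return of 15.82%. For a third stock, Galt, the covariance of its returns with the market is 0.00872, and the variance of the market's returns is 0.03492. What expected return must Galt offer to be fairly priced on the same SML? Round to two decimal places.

MRP = (15.82% − 4.58%) / (1.93 − 0.23) = 6.6118%
R_f = 4.58% − 0.23 × 6.6118% = 3.0593%
β_Galt = Cov / Var(R_m) = 0.00872 / 0.03492 = 0.2497
E(R_Galt) = R_f + β × MRP = 3.0593% + 0.2497 × 6.6118% = 4.71%

4.71%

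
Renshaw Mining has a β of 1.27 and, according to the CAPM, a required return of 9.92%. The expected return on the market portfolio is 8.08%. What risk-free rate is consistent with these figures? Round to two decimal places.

E(R) = R_f + β(E(R_m) − R_f) = R_f(1 − β) + β·E(R_m)
9.92% = R_f × (1 − 1.27) + 1.27 × 8.08%
9.92% = R_f × -0.27 + 10.2616%
R_f = (9.92% − 10.2616%) / -0.27 = 1.27%

1.27%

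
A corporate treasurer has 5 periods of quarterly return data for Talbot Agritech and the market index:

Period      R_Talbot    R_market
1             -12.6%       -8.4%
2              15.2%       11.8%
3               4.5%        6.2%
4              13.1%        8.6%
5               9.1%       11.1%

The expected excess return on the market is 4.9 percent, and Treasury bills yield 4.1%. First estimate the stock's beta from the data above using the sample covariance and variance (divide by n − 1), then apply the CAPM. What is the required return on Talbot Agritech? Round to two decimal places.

10.46%

Mean R_i = (-12.6 + 15.2 + 4.5 + 13.1 + 9.1) / 5 = 5.8600%
Mean R_m = (-8.4 + 11.8 + 6.2 + 8.6 + 11.1) / 5 = 5.8600%
Σ(R_i − R̄_i)(R_m − R̄_m) = 355.0720  ⇒  Cov = 355.0720 / 4 = 88.7680
Σ(R_m − R̄_m)² = 273.7120  ⇒  Var(R_m) = 273.7120 / 4 = 68.4280
β = Cov / Var(R_m) = 88.7680 / 68.4280 = 1.2972
E(R) = R_f + β × MRP = 4.1% + 1.2972 × 4.9% = 10.46%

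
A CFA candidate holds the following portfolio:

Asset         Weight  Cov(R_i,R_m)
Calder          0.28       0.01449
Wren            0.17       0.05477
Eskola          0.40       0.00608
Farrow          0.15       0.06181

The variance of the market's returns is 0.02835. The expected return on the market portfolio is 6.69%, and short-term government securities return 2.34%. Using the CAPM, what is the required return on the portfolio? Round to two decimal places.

6.19%

β_Calder = 0.01449 / 0.02835 = 0.5111
β_Wren = 0.05477 / 0.02835 = 1.9319
β_Eskola = 0.00608 / 0.02835 = 0.2145
β_Farrow = 0.06181 / 0.02835 = 2.1802
β_P = Σ w_i β_i = 0.28×0.5111 + 0.17×1.9319 + 0.40×0.2145 + 0.15×2.1802 = 0.8844
MRP = 6.69% − 2.34% = 4.35%
E(R_P) = R_f + β_P × MRP = 2.34% + 0.8844 × 4.35% = 6.19%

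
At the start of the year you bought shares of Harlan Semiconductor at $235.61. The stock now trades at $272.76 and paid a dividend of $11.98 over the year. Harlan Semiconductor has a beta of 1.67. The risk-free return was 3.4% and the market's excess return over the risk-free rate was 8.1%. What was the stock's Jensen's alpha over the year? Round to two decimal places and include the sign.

Realised HPR = (P1 + D1 − P0) / P0 = (272.76 + 11.98 − 235.61) / 235.61 = 49.13 / 235.61 = 20.8523%
CAPM required = R_f + β·MRP = 3.4% + 1.67 × 8.1% = 16.9270%
α = realised − required = 20.8523% − 16.9270% = +3.93%

+3.93%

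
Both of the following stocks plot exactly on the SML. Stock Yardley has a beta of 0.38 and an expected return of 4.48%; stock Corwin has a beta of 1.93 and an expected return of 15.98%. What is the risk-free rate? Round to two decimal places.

1.66%

Both satisfy E(R) = R_f + β·MRP, so the slope of the SML is
MRP = (15.98% − 4.48%) / (1.93 − 0.38) = 11.50% / 1.55 = 7.4194%
R_f = E(R_Yardley) − β_Yardley·MRP = 4.48% − 0.38 × 7.4194% = 1.6606%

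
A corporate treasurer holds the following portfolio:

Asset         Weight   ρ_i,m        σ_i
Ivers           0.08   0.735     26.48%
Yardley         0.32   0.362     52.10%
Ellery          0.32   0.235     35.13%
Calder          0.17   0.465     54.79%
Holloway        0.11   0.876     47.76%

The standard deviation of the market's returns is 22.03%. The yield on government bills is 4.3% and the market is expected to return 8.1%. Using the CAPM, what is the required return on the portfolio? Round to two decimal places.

7.61%

β_Ivers = 0.735 × 26.48% / 22.03% = 0.8835
β_Yardley = 0.362 × 52.10% / 22.03% = 0.8561
β_Ellery = 0.235 × 35.13% / 22.03% = 0.3747
β_Calder = 0.465 × 54.79% / 22.03% = 1.1565
β_Holloway = 0.876 × 47.76% / 22.03% = 1.8991
β_P = Σ w_i β_i = 0.08×0.8835 + 0.32×0.8561 + 0.32×0.3747 + 0.17×1.1565 + 0.11×1.8991 = 0.8700
MRP = 8.1% − 4.3% = 3.80%
E(R_P) = R_f + β_P × MRP = 4.3% + 0.8700 × 3.8% = 7.61%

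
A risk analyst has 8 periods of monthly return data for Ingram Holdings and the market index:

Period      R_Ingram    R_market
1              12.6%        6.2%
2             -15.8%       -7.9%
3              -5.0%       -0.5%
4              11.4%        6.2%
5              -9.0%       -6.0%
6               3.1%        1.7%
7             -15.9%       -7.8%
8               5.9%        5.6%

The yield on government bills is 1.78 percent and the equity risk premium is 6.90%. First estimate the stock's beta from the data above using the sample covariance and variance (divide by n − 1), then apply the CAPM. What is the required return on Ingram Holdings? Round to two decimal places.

Mean R_i = (12.6 − 15.8 − 5.0 + 11.4 − 9.0 + 3.1 − 15.9 + 5.9) / 8 = -1.5875%
Mean R_m = (6.2 − 7.9 − 0.5 + 6.2 − 6.0 + 1.7 − 7.8 + 5.6) / 8 = -0.3125%
Σ(R_i − R̄_i)(R_m − R̄_m) = 488.4813  ⇒  Cov = 488.4813 / 7 = 69.7830
Σ(R_m − R̄_m)² = 269.8488  ⇒  Var(R_m) = 269.8488 / 7 = 38.5498
β = Cov / Var(R_m) = 69.7830 / 38.5498 = 1.8102
E(R) = R_f + β × MRP = 1.78% + 1.8102 × 6.90% = 14.27%

14.27%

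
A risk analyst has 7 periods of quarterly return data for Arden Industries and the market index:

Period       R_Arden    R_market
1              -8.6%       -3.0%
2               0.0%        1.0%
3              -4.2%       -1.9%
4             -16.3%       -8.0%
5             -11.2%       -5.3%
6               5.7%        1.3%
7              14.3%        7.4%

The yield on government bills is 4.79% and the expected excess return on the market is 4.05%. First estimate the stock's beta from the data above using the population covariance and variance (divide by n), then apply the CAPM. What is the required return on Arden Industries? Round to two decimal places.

Mean R_i = (-8.6 + 0.0 − 4.2 − 16.3 − 11.2 + 5.7 + 14.3) / 7 = -2.9000%
Mean R_m = (-3.0 + 1.0 − 1.9 − 8.0 − 5.3 + 1.3 + 7.4) / 7 = -1.2143%
Σ(R_i − R̄_i)(R_m − R̄_m) = 312.1200  ⇒  Cov = 312.1200 / 7 = 44.5886
Σ(R_m − R̄_m)² = 151.8286  ⇒  Var(R_m) = 151.8286 / 7 = 21.6898
β = Cov / Var(R_m) = 44.5886 / 21.6898 = 2.0557
E(R) = R_f + β × MRP = 4.79% + 2.0557 × 4.05% = 13.12%

13.12%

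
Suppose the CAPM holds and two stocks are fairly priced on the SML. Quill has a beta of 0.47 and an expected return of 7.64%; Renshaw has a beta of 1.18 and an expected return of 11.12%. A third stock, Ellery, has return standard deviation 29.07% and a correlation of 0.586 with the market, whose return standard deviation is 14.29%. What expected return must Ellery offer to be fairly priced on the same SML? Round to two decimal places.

MRP = (11.12% − 7.64%) / (1.18 − 0.47) = 4.9014%
R_f = 7.64% − 0.47 × 4.9014% = 5.3363%
β_Ellery = ρ·σ_i/σ_m = 0.586 × 29.07 / 14.29 = 1.1921
E(R_Ellery) = R_f + β × MRP = 5.3363% + 1.1921 × 4.9014% = 11.18%

11.18%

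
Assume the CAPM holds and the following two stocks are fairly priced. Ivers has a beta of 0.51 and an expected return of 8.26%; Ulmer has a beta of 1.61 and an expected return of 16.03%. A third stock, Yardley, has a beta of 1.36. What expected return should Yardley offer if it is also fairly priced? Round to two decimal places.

14.26%

MRP (SML slope) = (16.03% − 8.26%) / (1.61 − 0.51) = 7.77% / 1.10 = 7.0636%
R_f (intercept) = 8.26% − 0.51 × 7.0636% = 4.6576%
E(R_Yardley) = R_f + β × MRP = 4.6576% + 1.36 × 7.0636% = 14.26%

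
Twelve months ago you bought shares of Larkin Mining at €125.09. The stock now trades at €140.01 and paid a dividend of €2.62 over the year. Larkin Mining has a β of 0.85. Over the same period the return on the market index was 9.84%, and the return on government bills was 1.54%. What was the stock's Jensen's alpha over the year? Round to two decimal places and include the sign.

Realised HPR = (P1 + D1 − P0) / P0 = (140.01 + 2.62 − 125.09) / 125.09 = 17.54 / 125.09 = 14.0219%
MRP = 9.84% − 1.54% = 8.30%
CAPM required = R_f + β·MRP = 1.54% + 0.85 × 8.30% = 8.5950%
α = realised − required = 14.0219% − 8.5950% = +5.43%

+5.43%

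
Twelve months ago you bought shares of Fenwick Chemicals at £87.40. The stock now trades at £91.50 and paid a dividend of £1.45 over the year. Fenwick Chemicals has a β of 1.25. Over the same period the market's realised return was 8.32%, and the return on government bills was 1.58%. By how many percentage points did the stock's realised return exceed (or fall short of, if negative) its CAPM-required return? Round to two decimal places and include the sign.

-3.65%

Realised HPR = (P1 + D1 − P0) / P0 = (91.50 + 1.45 − 87.40) / 87.40 = 5.55 / 87.40 = 6.3501%
MRP = 8.32% − 1.58% = 6.74%
CAPM required = R_f + β·MRP = 1.58% + 1.25 × 6.74% = 10.0050%
α = realised − required = 6.3501% − 10.0050% = -3.65%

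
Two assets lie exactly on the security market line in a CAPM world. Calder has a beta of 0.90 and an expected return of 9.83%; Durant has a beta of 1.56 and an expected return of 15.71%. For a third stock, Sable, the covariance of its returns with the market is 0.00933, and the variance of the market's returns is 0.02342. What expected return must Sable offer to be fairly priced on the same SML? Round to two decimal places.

MRP = (15.71% − 9.83%) / (1.56 − 0.90) = 8.9091%
R_f = 9.83% − 0.90 × 8.9091% = 1.8118%
β_Sable = Cov / Var(R_m) = 0.00933 / 0.02342 = 0.3984
E(R_Sable) = R_f + β × MRP = 1.8118% + 0.3984 × 8.9091% = 5.36%

5.36%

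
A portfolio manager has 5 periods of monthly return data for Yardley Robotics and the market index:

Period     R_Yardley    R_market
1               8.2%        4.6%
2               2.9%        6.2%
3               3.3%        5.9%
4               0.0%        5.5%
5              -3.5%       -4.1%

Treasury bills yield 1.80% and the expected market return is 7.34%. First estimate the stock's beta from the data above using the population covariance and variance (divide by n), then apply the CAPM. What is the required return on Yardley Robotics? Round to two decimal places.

Mean R_i = (8.2 + 2.9 + 3.3 + 0.0 − 3.5) / 5 = 2.1800%
Mean R_m = (4.6 + 6.2 + 5.9 + 5.5 − 4.1) / 5 = 3.6200%
Σ(R_i − R̄_i)(R_m − R̄_m) = 50.0620  ⇒  Cov = 50.0620 / 5 = 10.0124
Σ(R_m − R̄_m)² = 75.9480  ⇒  Var(R_m) = 75.9480 / 5 = 15.1896
β = Cov / Var(R_m) = 10.0124 / 15.1896 = 0.6592
MRP = 7.34% − 1.80% = 5.54%
E(R) = R_f + β × MRP = 1.80% + 0.6592 × 5.54% = 5.45%

5.45%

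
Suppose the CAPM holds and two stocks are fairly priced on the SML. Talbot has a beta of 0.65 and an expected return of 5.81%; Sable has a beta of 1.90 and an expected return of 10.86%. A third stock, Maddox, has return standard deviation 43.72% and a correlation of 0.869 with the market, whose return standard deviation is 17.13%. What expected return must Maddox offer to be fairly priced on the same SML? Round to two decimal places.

MRP = (10.86% − 5.81%) / (1.90 − 0.65) = 4.0400%
R_f = 5.81% − 0.65 × 4.0400% = 3.1840%
β_Maddox = ρ·σ_i/σ_m = 0.869 × 43.72 / 17.13 = 2.2179
E(R_Maddox) = R_f + β × MRP = 3.1840% + 2.2179 × 4.0400% = 12.14%

12.14%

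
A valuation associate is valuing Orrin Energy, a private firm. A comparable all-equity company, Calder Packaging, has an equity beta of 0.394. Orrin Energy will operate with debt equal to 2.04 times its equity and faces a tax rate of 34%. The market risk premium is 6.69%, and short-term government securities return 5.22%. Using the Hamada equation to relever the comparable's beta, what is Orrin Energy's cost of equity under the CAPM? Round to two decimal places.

11.40%

β_L = β_U × [1 + (1 − t)(D/E)] = 0.394 × [1 + (1 − 0.34) × 2.04]
    = 0.394 × [1 + 0.66 × 2.04] = 0.394 × 2.3464 = 0.9245
E(R) = R_f + β_L × MRP = 5.22% + 0.9245 × 6.69% = 11.40%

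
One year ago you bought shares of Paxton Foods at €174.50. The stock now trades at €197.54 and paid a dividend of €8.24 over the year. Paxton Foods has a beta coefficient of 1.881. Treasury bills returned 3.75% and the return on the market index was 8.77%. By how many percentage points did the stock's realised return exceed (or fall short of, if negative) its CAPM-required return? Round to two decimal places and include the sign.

Realised HPR = (P1 + D1 − P0) / P0 = (197.54 + 8.24 − 174.50) / 174.50 = 31.28 / 174.50 = 17.9255%
MRP = 8.77% − 3.75% = 5.02%
CAPM required = R_f + β·MRP = 3.75% + 1.881 × 5.02% = 13.19262%
α = realised − required = 17.9255% − 13.19262% = +4.73%

+4.73%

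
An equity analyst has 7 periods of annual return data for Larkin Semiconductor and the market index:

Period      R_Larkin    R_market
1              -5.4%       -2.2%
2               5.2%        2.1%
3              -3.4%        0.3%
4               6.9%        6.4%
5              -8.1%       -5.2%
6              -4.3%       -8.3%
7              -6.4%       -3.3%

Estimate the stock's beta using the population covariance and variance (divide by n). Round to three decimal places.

1.000

Mean R_i = (-5.4 + 5.2 − 3.4 + 6.9 − 8.1 − 4.3 − 6.4) / 7 = -2.2143%
Mean R_m = (-2.2 + 2.1 + 0.3 + 6.4 − 5.2 − 8.3 − 3.3) / 7 = -1.4571%
Σ(R_i − R̄_i)(R_m − R̄_m) = 142.2843  ⇒  Cov = 142.2843 / 7 = 20.3263
Σ(R_m − R̄_m)² = 142.2571  ⇒  Var(R_m) = 142.2571 / 7 = 20.3224
β = Cov / Var(R_m) = 20.3263 / 20.3224 = 1.0002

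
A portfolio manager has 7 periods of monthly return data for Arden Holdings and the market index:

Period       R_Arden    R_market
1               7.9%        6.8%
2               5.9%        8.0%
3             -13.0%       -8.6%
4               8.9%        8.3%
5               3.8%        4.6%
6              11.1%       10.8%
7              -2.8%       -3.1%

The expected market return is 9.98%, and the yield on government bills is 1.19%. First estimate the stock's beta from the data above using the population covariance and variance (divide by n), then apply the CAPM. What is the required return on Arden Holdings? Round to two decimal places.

Mean R_i = (7.9 + 5.9 − 13.0 + 8.9 + 3.8 + 11.1 − 2.8) / 7 = 3.1143%
Mean R_m = (6.8 + 8.0 − 8.6 + 8.3 + 4.6 + 10.8 − 3.1) / 7 = 3.8286%
Σ(R_i − R̄_i)(R_m − R̄_m) = 349.1671  ⇒  Cov = 349.1671 / 7 = 49.8810
Σ(R_m − R̄_m)² = 297.8943  ⇒  Var(R_m) = 297.8943 / 7 = 42.5563
β = Cov / Var(R_m) = 49.8810 / 42.5563 = 1.1721
MRP = 9.98% − 1.19% = 8.79%
E(R) = R_f + β × MRP = 1.19% + 1.1721 × 8.79% = 11.49%

11.49%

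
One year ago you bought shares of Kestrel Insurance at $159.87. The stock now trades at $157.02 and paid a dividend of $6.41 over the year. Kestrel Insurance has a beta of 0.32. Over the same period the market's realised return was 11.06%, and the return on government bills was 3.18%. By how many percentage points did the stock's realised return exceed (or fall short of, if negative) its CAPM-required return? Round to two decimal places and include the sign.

-3.47%

Realised HPR = (P1 + D1 − P0) / P0 = (157.02 + 6.41 − 159.87) / 159.87 = 3.56 / 159.87 = 2.2268%
MRP = 11.06% − 3.18% = 7.88%
CAPM required = R_f + β·MRP = 3.18% + 0.32 × 7.88% = 5.7016%
α = realised − required = 2.2268% − 5.7016% = -3.47%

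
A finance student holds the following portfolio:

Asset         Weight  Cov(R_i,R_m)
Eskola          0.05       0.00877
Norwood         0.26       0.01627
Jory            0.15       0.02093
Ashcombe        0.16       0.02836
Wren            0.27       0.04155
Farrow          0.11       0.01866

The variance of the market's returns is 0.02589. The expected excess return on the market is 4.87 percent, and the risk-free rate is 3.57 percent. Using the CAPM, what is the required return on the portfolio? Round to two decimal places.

8.39%

β_Eskola = 0.00877 / 0.02589 = 0.3387
β_Norwood = 0.01627 / 0.02589 = 0.6284
β_Jory = 0.02093 / 0.02589 = 0.8084
β_Ashcombe = 0.02836 / 0.02589 = 1.0954
β_Wren = 0.04155 / 0.02589 = 1.6049
β_Farrow = 0.01866 / 0.02589 = 0.7207
β_P = Σ w_i β_i = 0.05×0.3387 + 0.26×0.6284 + 0.15×0.8084 + 0.16×1.0954 + 0.27×1.6049 + 0.11×0.7207 = 0.9894
E(R_P) = R_f + β_P × MRP = 3.57% + 0.9894 × 4.87% = 8.39%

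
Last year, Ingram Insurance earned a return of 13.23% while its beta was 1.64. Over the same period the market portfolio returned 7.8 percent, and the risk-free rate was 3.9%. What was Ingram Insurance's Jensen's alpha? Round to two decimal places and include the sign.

Market excess return = 7.8% − 3.9% = 3.90%
CAPM benchmark = R_f + β(R_m − R_f) = 3.9% + 1.64 × 3.9% = 10.2960%
α = actual − benchmark = 13.23% − 10.2960% = +2.93%

+2.93%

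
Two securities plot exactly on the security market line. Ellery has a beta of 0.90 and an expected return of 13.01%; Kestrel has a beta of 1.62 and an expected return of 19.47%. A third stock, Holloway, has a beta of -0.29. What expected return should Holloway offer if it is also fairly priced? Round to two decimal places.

MRP (SML slope) = (19.47% − 13.01%) / (1.62 − 0.90) = 6.46% / 0.72 = 8.9722%
R_f (intercept) = 13.01% − 0.90 × 8.9722% = 4.9350%
E(R_Holloway) = R_f + β × MRP = 4.9350% + -0.29 × 8.9722% = 2.33%

2.33%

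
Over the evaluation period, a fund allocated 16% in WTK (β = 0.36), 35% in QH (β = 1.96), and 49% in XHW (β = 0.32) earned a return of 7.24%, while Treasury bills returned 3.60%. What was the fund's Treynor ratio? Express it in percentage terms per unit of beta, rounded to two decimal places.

4.04%

β_P = 0.16×0.36 + 0.35×1.96 + 0.49×0.32 = 0.9004
Treynor = (R_P − R_f) / β_P = (7.24% − 3.60%) / 0.9004 = 3.64% / 0.9004 = 4.04%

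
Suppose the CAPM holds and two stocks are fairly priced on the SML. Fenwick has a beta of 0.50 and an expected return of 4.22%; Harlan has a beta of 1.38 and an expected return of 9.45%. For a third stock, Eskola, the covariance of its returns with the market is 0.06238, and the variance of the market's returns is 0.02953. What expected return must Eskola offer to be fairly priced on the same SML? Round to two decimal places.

MRP = (9.45% − 4.22%) / (1.38 − 0.50) = 5.9432%
R_f = 4.22% − 0.50 × 5.9432% = 1.2484%
β_Eskola = Cov / Var(R_m) = 0.06238 / 0.02953 = 2.1124
E(R_Eskola) = R_f + β × MRP = 1.2484% + 2.1124 × 5.9432% = 13.80%

13.80%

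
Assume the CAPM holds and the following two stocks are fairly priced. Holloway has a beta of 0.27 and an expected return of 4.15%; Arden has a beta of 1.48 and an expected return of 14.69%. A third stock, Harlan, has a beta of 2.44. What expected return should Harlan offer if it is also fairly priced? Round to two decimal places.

MRP (SML slope) = (14.69% − 4.15%) / (1.48 − 0.27) = 10.54% / 1.21 = 8.7107%
R_f (intercept) = 4.15% − 0.27 × 8.7107% = 1.7981%
E(R_Harlan) = R_f + β × MRP = 1.7981% + 2.44 × 8.7107% = 23.05%

23.05%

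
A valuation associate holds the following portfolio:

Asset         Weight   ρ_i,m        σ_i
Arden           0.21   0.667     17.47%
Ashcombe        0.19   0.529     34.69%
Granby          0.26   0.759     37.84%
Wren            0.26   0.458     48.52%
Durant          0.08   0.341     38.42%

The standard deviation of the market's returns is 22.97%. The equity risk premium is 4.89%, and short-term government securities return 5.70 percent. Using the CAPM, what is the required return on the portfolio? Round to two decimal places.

10.01%

β_Arden = 0.667 × 17.47% / 22.97% = 0.5073
β_Ashcombe = 0.529 × 34.69% / 22.97% = 0.7989
β_Granby = 0.759 × 37.84% / 22.97% = 1.2504
β_Wren = 0.458 × 48.52% / 22.97% = 0.9674
β_Durant = 0.341 × 38.42% / 22.97% = 0.5704
β_P = Σ w_i β_i = 0.21×0.5073 + 0.19×0.7989 + 0.26×1.2504 + 0.26×0.9674 + 0.08×0.5704 = 0.8806
E(R_P) = R_f + β_P × MRP = 5.70% + 0.8806 × 4.89% = 10.01%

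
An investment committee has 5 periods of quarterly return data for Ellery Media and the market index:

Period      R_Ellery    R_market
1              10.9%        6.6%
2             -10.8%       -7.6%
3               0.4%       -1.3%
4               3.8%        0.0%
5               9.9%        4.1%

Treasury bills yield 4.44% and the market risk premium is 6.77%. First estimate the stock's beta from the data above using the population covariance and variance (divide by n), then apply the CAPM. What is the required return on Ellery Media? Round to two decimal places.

15.18%

Mean R_i = (10.9 − 10.8 + 0.4 + 3.8 + 9.9) / 5 = 2.8400%
Mean R_m = (6.6 − 7.6 − 1.3 + 0.0 + 4.1) / 5 = 0.3600%
Σ(R_i − R̄_i)(R_m − R̄_m) = 188.9780  ⇒  Cov = 188.9780 / 5 = 37.7956
Σ(R_m − R̄_m)² = 119.1720  ⇒  Var(R_m) = 119.1720 / 5 = 23.8344
β = Cov / Var(R_m) = 37.7956 / 23.8344 = 1.5858
E(R) = R_f + β × MRP = 4.44% + 1.5858 × 6.77% = 15.18%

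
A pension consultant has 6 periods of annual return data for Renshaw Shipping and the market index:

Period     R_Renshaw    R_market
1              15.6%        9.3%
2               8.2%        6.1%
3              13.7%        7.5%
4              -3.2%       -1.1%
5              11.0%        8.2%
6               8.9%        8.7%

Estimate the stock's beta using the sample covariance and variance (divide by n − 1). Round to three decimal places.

1.603

Mean R_i = (15.6 + 8.2 + 13.7 − 3.2 + 11.0 + 8.9) / 6 = 9.0333%
Mean R_m = (9.3 + 6.1 + 7.5 − 1.1 + 8.2 + 8.7) / 6 = 6.4500%
Σ(R_i − R̄_i)(R_m − R̄_m) = 119.4100  ⇒  Cov = 119.4100 / 5 = 23.8820
Σ(R_m − R̄_m)² = 74.4750  ⇒  Var(R_m) = 74.4750 / 5 = 14.8950
β = Cov / Var(R_m) = 23.8820 / 14.8950 = 1.6034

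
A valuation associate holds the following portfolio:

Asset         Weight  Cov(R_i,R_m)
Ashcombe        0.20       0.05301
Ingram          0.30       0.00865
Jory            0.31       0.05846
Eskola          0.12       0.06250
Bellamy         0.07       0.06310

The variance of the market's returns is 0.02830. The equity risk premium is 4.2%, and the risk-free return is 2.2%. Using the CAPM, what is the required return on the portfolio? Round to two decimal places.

8.62%

β_Ashcombe = 0.05301 / 0.02830 = 1.8731
β_Ingram = 0.00865 / 0.02830 = 0.3057
β_Jory = 0.05846 / 0.02830 = 2.0657
β_Eskola = 0.06250 / 0.02830 = 2.2085
β_Bellamy = 0.06310 / 0.02830 = 2.2297
β_P = Σ w_i β_i = 0.20×1.8731 + 0.30×0.3057 + 0.31×2.0657 + 0.12×2.2085 + 0.07×2.2297 = 1.5278
E(R_P) = R_f + β_P × MRP = 2.2% + 1.5278 × 4.2% = 8.62%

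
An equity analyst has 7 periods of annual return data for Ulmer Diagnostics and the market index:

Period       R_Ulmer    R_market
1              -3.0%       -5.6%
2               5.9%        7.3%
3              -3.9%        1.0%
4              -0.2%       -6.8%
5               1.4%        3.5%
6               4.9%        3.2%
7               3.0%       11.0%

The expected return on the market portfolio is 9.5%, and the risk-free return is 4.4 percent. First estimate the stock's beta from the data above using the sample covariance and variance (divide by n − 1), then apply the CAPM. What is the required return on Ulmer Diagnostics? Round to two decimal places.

6.35%

Mean R_i = (-3.0 + 5.9 − 3.9 − 0.2 + 1.4 + 4.9 + 3.0) / 7 = 1.1571%
Mean R_m = (-5.6 + 7.3 + 1.0 − 6.8 + 3.5 + 3.2 + 11.0) / 7 = 1.9429%
Σ(R_i − R̄_i)(R_m − R̄_m) = 95.1729  ⇒  Cov = 95.1729 / 6 = 15.8622
Σ(R_m − R̄_m)² = 248.9571  ⇒  Var(R_m) = 248.9571 / 6 = 41.4929
β = Cov / Var(R_m) = 15.8622 / 41.4929 = 0.3823
MRP = 9.5% − 4.4% = 5.10%
E(R) = R_f + β × MRP = 4.4% + 0.3823 × 5.1% = 6.35%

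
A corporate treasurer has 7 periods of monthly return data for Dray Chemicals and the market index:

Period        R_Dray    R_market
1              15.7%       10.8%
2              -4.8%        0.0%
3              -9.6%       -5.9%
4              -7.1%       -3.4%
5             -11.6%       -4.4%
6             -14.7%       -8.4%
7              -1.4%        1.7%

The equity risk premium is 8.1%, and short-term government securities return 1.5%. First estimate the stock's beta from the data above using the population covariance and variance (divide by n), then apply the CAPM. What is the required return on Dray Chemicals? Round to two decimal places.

Mean R_i = (15.7 − 4.8 − 9.6 − 7.1 − 11.6 − 14.7 − 1.4) / 7 = -4.7857%
Mean R_m = (10.8 + 0.0 − 5.9 − 3.4 − 4.4 − 8.4 + 1.7) / 7 = -1.3714%
Σ(R_i − R̄_i)(R_m − R̄_m) = 376.5371  ⇒  Cov = 376.5371 / 7 = 53.7910
Σ(R_m − R̄_m)² = 242.6543  ⇒  Var(R_m) = 242.6543 / 7 = 34.6649
β = Cov / Var(R_m) = 53.7910 / 34.6649 = 1.5517
E(R) = R_f + β × MRP = 1.5% + 1.5517 × 8.1% = 14.07%

14.07%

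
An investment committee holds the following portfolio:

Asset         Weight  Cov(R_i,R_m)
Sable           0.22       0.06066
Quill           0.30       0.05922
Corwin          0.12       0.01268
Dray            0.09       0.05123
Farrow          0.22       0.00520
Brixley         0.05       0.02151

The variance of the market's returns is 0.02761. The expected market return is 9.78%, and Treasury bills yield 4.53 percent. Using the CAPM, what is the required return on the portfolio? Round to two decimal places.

12.03%

β_Sable = 0.06066 / 0.02761 = 2.1970
β_Quill = 0.05922 / 0.02761 = 2.1449
β_Corwin = 0.01268 / 0.02761 = 0.4593
β_Dray = 0.05123 / 0.02761 = 1.8555
β_Farrow = 0.00520 / 0.02761 = 0.1883
β_Brixley = 0.02151 / 0.02761 = 0.7791
β_P = Σ w_i β_i = 0.22×2.1970 + 0.30×2.1449 + 0.12×0.4593 + 0.09×1.8555 + 0.22×0.1883 + 0.05×0.7791 = 1.4293
MRP = 9.78% − 4.53% = 5.25%
E(R_P) = R_f + β_P × MRP = 4.53% + 1.4293 × 5.25% = 12.03%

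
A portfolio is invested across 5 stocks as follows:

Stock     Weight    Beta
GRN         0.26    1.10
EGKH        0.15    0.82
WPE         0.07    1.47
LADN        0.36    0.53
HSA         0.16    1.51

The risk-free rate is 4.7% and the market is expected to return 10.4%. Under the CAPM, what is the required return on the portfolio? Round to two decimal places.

β_P = Σ w_i β_i = 0.26×1.10 + 0.15×0.82 + 0.07×1.47 + 0.36×0.53 + 0.16×1.51 = 0.9443
MRP = 10.4% − 4.7% = 5.70%
E(R_P) = R_f + β_P × MRP = 4.7% + 0.9443 × 5.7% = 10.08%

10.08%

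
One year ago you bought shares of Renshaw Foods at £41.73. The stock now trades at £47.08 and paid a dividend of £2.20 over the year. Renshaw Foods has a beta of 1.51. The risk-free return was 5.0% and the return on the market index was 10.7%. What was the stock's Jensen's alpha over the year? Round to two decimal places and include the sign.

+4.49%

Realised HPR = (P1 + D1 − P0) / P0 = (47.08 + 2.20 − 41.73) / 41.73 = 7.55 / 41.73 = 18.0925%
MRP = 10.7% − 5.0% = 5.70%
CAPM required = R_f + β·MRP = 5.0% + 1.51 × 5.7% = 13.6070%
α = realised − required = 18.0925% − 13.6070% = +4.49%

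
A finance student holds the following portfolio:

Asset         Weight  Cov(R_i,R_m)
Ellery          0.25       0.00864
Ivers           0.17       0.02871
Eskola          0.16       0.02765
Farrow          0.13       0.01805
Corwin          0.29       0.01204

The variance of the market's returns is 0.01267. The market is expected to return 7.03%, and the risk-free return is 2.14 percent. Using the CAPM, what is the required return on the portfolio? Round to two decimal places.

β_Ellery = 0.00864 / 0.01267 = 0.6819
β_Ivers = 0.02871 / 0.01267 = 2.2660
β_Eskola = 0.02765 / 0.01267 = 2.1823
β_Farrow = 0.01805 / 0.01267 = 1.4246
β_Corwin = 0.01204 / 0.01267 = 0.9503
β_P = Σ w_i β_i = 0.25×0.6819 + 0.17×2.2660 + 0.16×2.1823 + 0.13×1.4246 + 0.29×0.9503 = 1.3656
MRP = 7.03% − 2.14% = 4.89%
E(R_P) = R_f + β_P × MRP = 2.14% + 1.3656 × 4.89% = 8.82%

8.82%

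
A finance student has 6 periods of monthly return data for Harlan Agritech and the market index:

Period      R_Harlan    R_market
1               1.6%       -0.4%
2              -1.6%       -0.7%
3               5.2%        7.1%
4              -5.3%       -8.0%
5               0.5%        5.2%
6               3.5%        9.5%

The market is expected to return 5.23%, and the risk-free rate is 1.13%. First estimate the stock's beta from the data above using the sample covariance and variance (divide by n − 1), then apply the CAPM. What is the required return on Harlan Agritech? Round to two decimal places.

Mean R_i = (1.6 − 1.6 + 5.2 − 5.3 + 0.5 + 3.5) / 6 = 0.6500%
Mean R_m = (-0.4 − 0.7 + 7.1 − 8.0 + 5.2 + 9.5) / 6 = 2.1167%
Σ(R_i − R̄_i)(R_m − R̄_m) = 107.3950  ⇒  Cov = 107.3950 / 5 = 21.4790
Σ(R_m − R̄_m)² = 205.4683  ⇒  Var(R_m) = 205.4683 / 5 = 41.0937
β = Cov / Var(R_m) = 21.4790 / 41.0937 = 0.5227
MRP = 5.23% − 1.13% = 4.10%
E(R) = R_f + β × MRP = 1.13% + 0.5227 × 4.10% = 3.27%

3.27%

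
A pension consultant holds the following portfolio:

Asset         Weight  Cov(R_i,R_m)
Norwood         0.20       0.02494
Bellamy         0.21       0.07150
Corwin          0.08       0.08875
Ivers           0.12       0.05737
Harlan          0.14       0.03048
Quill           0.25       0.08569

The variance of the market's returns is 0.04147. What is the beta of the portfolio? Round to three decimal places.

1.439

β_Norwood = 0.02494 / 0.04147 = 0.6014
β_Bellamy = 0.07150 / 0.04147 = 1.7241
β_Corwin = 0.08875 / 0.04147 = 2.1401
β_Ivers = 0.05737 / 0.04147 = 1.3834
β_Harlan = 0.03048 / 0.04147 = 0.7350
β_Quill = 0.08569 / 0.04147 = 2.0663
β_P = Σ w_i β_i = 0.20×0.6014 + 0.21×1.7241 + 0.08×2.1401 + 0.12×1.3834 + 0.14×0.7350 + 0.25×2.0663 = 1.4390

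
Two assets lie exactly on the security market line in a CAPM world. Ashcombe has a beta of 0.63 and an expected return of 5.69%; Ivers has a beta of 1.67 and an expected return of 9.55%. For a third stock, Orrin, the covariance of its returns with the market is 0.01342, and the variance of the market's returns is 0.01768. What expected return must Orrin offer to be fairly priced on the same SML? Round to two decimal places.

MRP = (9.55% − 5.69%) / (1.67 − 0.63) = 3.7115%
R_f = 5.69% − 0.63 × 3.7115% = 3.3518%
β_Orrin = Cov / Var(R_m) = 0.01342 / 0.01768 = 0.7590
E(R_Orrin) = R_f + β × MRP = 3.3518% + 0.7590 × 3.7115% = 6.17%

6.17%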